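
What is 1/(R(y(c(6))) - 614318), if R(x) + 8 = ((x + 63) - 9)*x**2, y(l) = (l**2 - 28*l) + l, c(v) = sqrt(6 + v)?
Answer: -91249/463378763422 - 141426*sqrt(3)/231689381711 ≈ -1.2542e-6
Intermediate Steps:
y(l) = l**2 - 27*l
R(x) = -8 + x**2*(54 + x) (R(x) = -8 + ((x + 63) - 9)*x**2 = -8 + ((63 + x) - 9)*x**2 = -8 + (54 + x)*x**2 = -8 + x**2*(54 + x))
1/(R(y(c(6))) - 614318) = 1/((-8 + (sqrt(6 + 6)*(-27 + sqrt(6 + 6)))**3 + 54*(sqrt(6 + 6)*(-27 + sqrt(6 + 6)))**2) - 614318) = 1/((-8 + (sqrt(12)*(-27 + sqrt(12)))**3 + 54*(sqrt(12)*(-27 + sqrt(12)))**2) - 614318) = 1/((-8 + ((2*sqrt(3))*(-27 + 2*sqrt(3)))**3 + 54*((2*sqrt(3))*(-27 + 2*sqrt(3)))**2) - 614318) = 1/((-8 + (2*sqrt(3)*(-27 + 2*sqrt(3)))**3 + 54*(2*sqrt(3)*(-27 + 2*sqrt(3)))**2) - 614318) = 1/((-8 + 24*sqrt(3)*(-27 + 2*sqrt(3))**3 + 54*(12*(-27 + 2*sqrt(3))**2)) - 614318) = 1/((-8 + 24*sqrt(3)*(-27 + 2*sqrt(3))**3 + 648*(-27 + 2*sqrt(3))**2) - 614318) = 1/((-8 + 648*(-27 + 2*sqrt(3))**2 + 24*sqrt(3)*(-27 + 2*sqrt(3))**3) - 614318) = 1/(-614326 + 648*(-27 + 2*sqrt(3))**2 + 24*sqrt(3)*(-27 + 2*sqrt(3))**3)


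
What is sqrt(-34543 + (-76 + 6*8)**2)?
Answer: 33*I*sqrt(31) ≈ 183.74*I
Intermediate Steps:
sqrt(-34543 + (-76 + 6*8)**2) = sqrt(-34543 + (-76 + 48)**2) = sqrt(-34543 + (-28)**2) = sqrt(-34543 + 784) = sqrt(-33759) = 33*I*sqrt(31)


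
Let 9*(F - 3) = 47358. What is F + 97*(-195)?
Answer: -13650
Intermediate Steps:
F = 5265 (F = 3 + (⅑)*47358 = 3 + 5262 = 5265)
F + 97*(-195) = 5265 + 97*(-195) = 5265 - 18915 = -13650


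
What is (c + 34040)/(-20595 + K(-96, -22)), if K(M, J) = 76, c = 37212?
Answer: -71252/20519 ≈ -3.4725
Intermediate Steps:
(c + 34040)/(-20595 + K(-96, -22)) = (37212 + 34040)/(-20595 + 76) = 71252/(-20519) = 71252*(-1/20519) = -71252/20519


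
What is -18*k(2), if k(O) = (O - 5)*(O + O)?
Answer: 216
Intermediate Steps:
k(O) = 2*O*(-5 + O) (k(O) = (-5 + O)*(2*O) = 2*O*(-5 + O))
-18*k(2) = -36*2*(-5 + 2) = -36*2*(-3) = -18*(-12) = 216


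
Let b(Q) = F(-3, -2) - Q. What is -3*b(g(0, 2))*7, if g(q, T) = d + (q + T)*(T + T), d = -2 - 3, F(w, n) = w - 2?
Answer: 168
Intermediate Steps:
F(w, n) = -2 + w
d = -5
g(q, T) = -5 + 2*T*(T + q) (g(q, T) = -5 + (q + T)*(T + T) = -5 + (T + q)*(2*T) = -5 + 2*T*(T + q))
b(Q) = -5 - Q (b(Q) = (-2 - 3) - Q = -5 - Q)
-3*b(g(0, 2))*7 = -3*(-5 - (-5 + 2*2**2 + 2*2*0))*7 = -3*(-5 - (-5 + 2*4 + 0))*7 = -3*(-5 - (-5 + 8 + 0))*7 = -3*(-5 - 1*3)*7 = -3*(-5 - 3)*7 = -3*(-8)*7 = 24*7 = 168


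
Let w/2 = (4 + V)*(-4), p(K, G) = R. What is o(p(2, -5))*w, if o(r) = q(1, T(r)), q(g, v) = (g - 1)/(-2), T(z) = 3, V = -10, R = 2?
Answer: 0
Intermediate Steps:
p(K, G) = 2
w = 48 (w = 2*((4 - 10)*(-4)) = 2*(-6*(-4)) = 2*24 = 48)
q(g, v) = 1/2 - g/2 (q(g, v) = (-1 + g)*(-1/2) = 1/2 - g/2)
o(r) = 0 (o(r) = 1/2 - 1/2*1 = 1/2 - 1/2 = 0)
o(p(2, -5))*w = 0*48 = 0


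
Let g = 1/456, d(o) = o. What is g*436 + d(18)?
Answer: 2161/114 ≈ 18.956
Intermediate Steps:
g = 1/456 ≈ 0.0021930
g*436 + d(18) = (1/456)*436 + 18 = 109/114 + 18 = 2161/114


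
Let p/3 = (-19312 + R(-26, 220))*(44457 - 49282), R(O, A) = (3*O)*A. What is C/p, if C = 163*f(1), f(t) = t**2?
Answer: 163/527932200 ≈ 3.0875e-7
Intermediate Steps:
R(O, A) = 3*A*O
p = 527932200 (p = 3*((-19312 + 3*220*(-26))*(44457 - 49282)) = 3*((-19312 - 17160)*(-4825)) = 3*(-36472*(-4825)) = 3*175977400 = 527932200)
C = 163 (C = 163*1**2 = 163*1 = 163)
C/p = 163/527932200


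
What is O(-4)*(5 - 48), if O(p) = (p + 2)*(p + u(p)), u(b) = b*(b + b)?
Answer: 2408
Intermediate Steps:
u(b) = 2*b² (u(b) = b*(2*b) = 2*b²)
O(p) = (2 + p)*(p + 2*p²) (O(p) = (p + 2)*(p + 2*p²) = (2 + p)*(p + 2*p²))
O(-4)*(5 - 48) = (-4*(2 + 2*(-4)² + 5*(-4)))*(5 - 48) = -4*(2 + 2*16 - 20)*(-43) = -4*(2 + 32 - 20)*(-43) = -4*14*(-43) = -56*(-43) = 2408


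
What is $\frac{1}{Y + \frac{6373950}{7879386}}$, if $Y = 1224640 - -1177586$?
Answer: $\frac{1313231}{3154678714531} \approx 4.1628 \cdot 10^{-7}$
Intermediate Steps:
$Y = 2402226$ ($Y = 1224640 + 1177586 = 2402226$)
$\frac{1}{Y + \frac{6373950}{7879386}} = \frac{1}{2402226 + \frac{6373950}{7879386}} = \frac{1}{2402226 + 6373950 \cdot \frac{1}{7879386}} = \frac{1}{2402226 + \frac{1062325}{1313231}} = \frac{1}{\frac{3154678714531}{1313231}} = \frac{1313231}{3154678714531}$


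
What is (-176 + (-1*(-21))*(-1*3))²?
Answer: 57121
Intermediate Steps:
(-176 + (-1*(-21))*(-1*3))² = (-176 + 21*(-3))² = (-176 - 63)² = (-239)² = 57121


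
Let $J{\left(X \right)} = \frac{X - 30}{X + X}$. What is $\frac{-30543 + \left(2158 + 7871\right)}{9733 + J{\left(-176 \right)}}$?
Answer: $- \frac{1203488}{571037} \approx -2.1075$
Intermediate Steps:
$J{\left(X \right)} = \frac{-30 + X}{2 X}$
$\frac{-30543 + \left(2158 + 7871\right)}{9733 + J{\left(-176 \right)}} = \frac{-30543 + \left(2158 + 7871\right)}{9733 + \frac{-30 - 176}{2 \left(-176\right)}} = \frac{-30543 + 10029}{9733 + \frac{1}{2} \left(- \frac{1}{176}\right) \left(-206\right)} = - \frac{20514}{9733 + \frac{103}{176}} = - \frac{20514}{\frac{1713111}{176}} = \left(-20514\right) \frac{176}{1713111} = - \frac{1203488}{571037}$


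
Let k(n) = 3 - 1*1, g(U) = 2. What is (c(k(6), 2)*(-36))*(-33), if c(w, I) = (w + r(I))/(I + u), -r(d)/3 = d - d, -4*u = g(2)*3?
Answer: 4752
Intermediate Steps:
u = -3/2 ≈ -1.5000
k(n) = 2 (k(n) = 3 - 1 = 2)
r(d) = 0 (r(d) = -3*(d - d) = -3*0 = 0)
c(w, I) = w/(-3/2 + I) (c(w, I) = (w + 0)/(I - 3/2) = w/(-3/2 + I))
(c(k(6), 2)*(-36))*(-33) = ((2*2/(-3 + 2*2))*(-36))*(-33) = ((2*2/(-3 + 4))*(-36))*(-33) = ((2*2/1)*(-36))*(-33) = ((2*2*1)*(-36))*(-33) = (4*(-36))*(-33) = -144*(-33) = 4752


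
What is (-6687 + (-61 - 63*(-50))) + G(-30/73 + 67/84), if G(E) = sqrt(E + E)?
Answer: -3598 + sqrt(7269486)/3066 ≈ -3597.1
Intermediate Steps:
G(E) = sqrt(2)*sqrt(E) (G(E) = sqrt(2*E) = sqrt(2)*sqrt(E))
(-6687 + (-61 - 63*(-50))) + G(-30/73 + 67/84) = (-6687 + (-61 - 63*(-50))) + sqrt(2)*sqrt(-30/73 + 67/84) = (-6687 + (-61 + 3150)) + sqrt(2)*sqrt(-30*1/73 + 67*(1/84)) = (-6687 + 3089) + sqrt(2)*sqrt(-30/73 + 67/84) = -3598 + sqrt(2)*sqrt(2371/6132) = -3598 + sqrt(2)*(sqrt(3634743)/3066) = -3598 + sqrt(7269486)/3066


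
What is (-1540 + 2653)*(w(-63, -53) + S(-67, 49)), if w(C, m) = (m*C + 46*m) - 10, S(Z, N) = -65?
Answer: 919338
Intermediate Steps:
w(C, m) = -10 + 46*m + C*m (w(C, m) = (C*m + 46*m) - 10 = (46*m + C*m) - 10 = -10 + 46*m + C*m)
(-1540 + 2653)*(w(-63, -53) + S(-67, 49)) = (-1540 + 2653)*((-10 + 46*(-53) - 63*(-53)) - 65) = 1113*((-10 - 2438 + 3339) - 65) = 1113*(891 - 65) = 1113*826 = 919338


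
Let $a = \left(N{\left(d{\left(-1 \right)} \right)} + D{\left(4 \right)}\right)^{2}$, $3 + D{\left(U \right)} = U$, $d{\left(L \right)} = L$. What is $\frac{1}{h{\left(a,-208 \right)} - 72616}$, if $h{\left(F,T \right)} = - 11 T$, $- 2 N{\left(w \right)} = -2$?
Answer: $- \frac{1}{70328} \approx -1.4219 \cdot 10^{-5}$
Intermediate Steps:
$D{\left(U \right)} = -3 + U$
$N{\left(w \right)} = 1$ ($N{\left(w \right)} = \left(- \frac{1}{2}\right) \left(-2\right) = 1$)
$a = 4$ ($a = \left(1 + \left(-3 + 4\right)\right)^{2} = \left(1 + 1\right)^{2} = 2^{2} = 4$)
$\frac{1}{h{\left(a,-208 \right)} - 72616} = \frac{1}{\left(-11\right) \left(-208\right) - 72616} = \frac{1}{2288 - 72616} = \frac{1}{-70328} = - \frac{1}{70328}$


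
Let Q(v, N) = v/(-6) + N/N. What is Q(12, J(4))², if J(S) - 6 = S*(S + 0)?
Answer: 1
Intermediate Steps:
J(S) = 6 + S² (J(S) = 6 + S*(S + 0) = 6 + S*S = 6 + S²)
Q(v, N) = 1 - v/6 (Q(v, N) = v*(-⅙) + 1 = -v/6 + 1 = 1 - v/6)
Q(12, J(4))² = (1 - ⅙*12)² = (1 - 2)² = (-1)² = 1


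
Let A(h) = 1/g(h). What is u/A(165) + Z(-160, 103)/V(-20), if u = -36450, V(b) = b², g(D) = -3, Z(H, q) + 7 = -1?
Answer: 5467499/50 ≈ 1.0935e+5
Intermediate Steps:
Z(H, q) = -8 (Z(H, q) = -7 - 1 = -8)
A(h) = -⅓ (A(h) = 1/(-3) = -⅓)
u/A(165) + Z(-160, 103)/V(-20) = -36450/(-⅓) - 8/((-20)²) = -36450*(-3) - 8/400 = 109350 - 8*1/400 = 109350 - 1/50 = 5467499/50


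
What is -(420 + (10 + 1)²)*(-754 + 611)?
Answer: 77363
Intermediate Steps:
-(420 + (10 + 1)²)*(-754 + 611) = -(420 + 11²)*(-143) = -(420 + 121)*(-143) = -541*(-143) = -1*(-77363) = 77363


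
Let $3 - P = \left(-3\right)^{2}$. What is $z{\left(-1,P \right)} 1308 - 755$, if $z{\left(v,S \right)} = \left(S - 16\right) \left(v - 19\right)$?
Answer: $574765$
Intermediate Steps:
$P = -6$ ($P = 3 - \left(-3\right)^{2} = 3 - 9 = -6$)
$z{\left(v,S \right)} = \left(-19 + v\right) \left(-16 + S\right)$ ($z{\left(v,S \right)} = \left(-16 + S\right) \left(-19 + v\right) = \left(-19 + v\right) \left(-16 + S\right)$)
$z{\left(-1,P \right)} 1308 - 755 = \left(304 - -114 - -16 - -6\right) 1308 - 755 = \left(304 + 114 + 16 + 6\right) 1308 - 755 = 440 \cdot 1308 - 755 = 575520 - 755 = 574765$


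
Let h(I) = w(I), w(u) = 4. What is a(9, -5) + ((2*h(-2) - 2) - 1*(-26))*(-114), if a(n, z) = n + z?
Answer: -3644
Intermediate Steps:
h(I) = 4
a(9, -5) + ((2*h(-2) - 2) - 1*(-26))*(-114) = (9 - 5) + ((2*4 - 2) - 1*(-26))*(-114) = 4 + ((8 - 2) + 26)*(-114) = 4 + (6 + 26)*(-114) = 4 + 32*(-114) = 4 - 3648 = -3644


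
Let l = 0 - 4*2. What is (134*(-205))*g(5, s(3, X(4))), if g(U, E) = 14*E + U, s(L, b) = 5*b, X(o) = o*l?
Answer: 61395450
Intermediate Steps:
l = -8 (l = 0 - 8 = -8)
X(o) = -8*o (X(o) = o*(-8) = -8*o)
g(U, E) = U + 14*E
(134*(-205))*g(5, s(3, X(4))) = (134*(-205))*(5 + 14*(5*(-8*4))) = -27470*(5 + 14*(5*(-32))) = -27470*(5 + 14*(-160)) = -27470*(5 - 2240) = -27470*(-2235) = 61395450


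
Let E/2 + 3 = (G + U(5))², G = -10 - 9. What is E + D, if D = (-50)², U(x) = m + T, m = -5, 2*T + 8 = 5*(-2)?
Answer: 4672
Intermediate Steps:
T = -9 (T = -4 + (5*(-2))/2 = -4 + (½)*(-10) = -4 - 5 = -9)
G = -19
U(x) = -14 (U(x) = -5 - 9 = -14)
E = 2172 (E = -6 + 2*(-19 - 14)² = -6 + 2*(-33)² = -6 + 2*1089 = -6 + 2178 = 2172)
D = 2500
E + D = 2172 + 2500 = 4672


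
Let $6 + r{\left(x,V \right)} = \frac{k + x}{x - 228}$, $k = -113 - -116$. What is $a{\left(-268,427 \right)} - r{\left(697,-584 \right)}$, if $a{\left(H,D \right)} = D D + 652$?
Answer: $\frac{12260029}{67} \approx 1.8299 \cdot 10^{5}$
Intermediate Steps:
$k = 3$ ($k = -113 + 116 = 3$)
$r{\left(x,V \right)} = -6 + \frac{3 + x}{-228 + x}$ ($r{\left(x,V \right)} = -6 + \frac{3 + x}{x - 228} = -6 + \frac{3 + x}{-228 + x}$)
$a{\left(H,D \right)} = 652 + D^{2}$ ($a{\left(H,D \right)} = D^{2} + 652 = 652 + D^{2}$)
$a{\left(-268,427 \right)} - r{\left(697,-584 \right)} = \left(652 + 427^{2}\right) - \frac{1371 - 3485}{-228 + 697} = \left(652 + 182329\right) - \frac{1371 - 3485}{469} = 182981 - \frac{1}{469} \left(-2114\right) = 182981 - - \frac{302}{67} = 182981 + \frac{302}{67} = \frac{12260029}{67}$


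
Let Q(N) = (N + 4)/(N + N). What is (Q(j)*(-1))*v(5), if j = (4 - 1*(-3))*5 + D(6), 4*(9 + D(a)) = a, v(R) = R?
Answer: -63/22 ≈ -2.8636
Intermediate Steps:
D(a) = -9 + a/4
j = 55/2 (j = (4 - 1*(-3))*5 + (-9 + (¼)*6) = (4 + 3)*5 + (-9 + 3/2) = 7*5 - 15/2 = 35 - 15/2 = 55/2 ≈ 27.500)
Q(N) = (4 + N)/(2*N) (Q(N) = (4 + N)/((2*N)) = (4 + N)*(1/(2*N)) = (4 + N)/(2*N))
(Q(j)*(-1))*v(5) = (((4 + 55/2)/(2*(55/2)))*(-1))*5 = (((½)*(2/55)*(63/2))*(-1))*5 = ((63/110)*(-1))*5 = -63/110*5 = -63/22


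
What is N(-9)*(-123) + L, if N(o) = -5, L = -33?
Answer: 582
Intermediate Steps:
N(-9)*(-123) + L = -5*(-123) - 33 = 615 - 33 = 582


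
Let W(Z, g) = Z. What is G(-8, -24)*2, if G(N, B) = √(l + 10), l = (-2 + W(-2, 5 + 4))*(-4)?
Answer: 2*√26 ≈ 10.198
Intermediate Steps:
l = 16 (l = (-2 - 2)*(-4) = -4*(-4) = 16)
G(N, B) = √26 (G(N, B) = √(16 + 10) = √26)
G(-8, -24)*2 = √26*2 = 2*√26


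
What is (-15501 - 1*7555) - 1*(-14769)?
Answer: -8287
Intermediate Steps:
(-15501 - 1*7555) - 1*(-14769) = (-15501 - 7555) + 14769 = -23056 + 14769 = -8287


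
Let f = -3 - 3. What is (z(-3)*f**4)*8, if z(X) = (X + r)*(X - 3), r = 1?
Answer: 124416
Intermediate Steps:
z(X) = (1 + X)*(-3 + X) (z(X) = (X + 1)*(X - 3) = (1 + X)*(-3 + X))
f = -6
(z(-3)*f**4)*8 = ((-3 + (-3)**2 - 2*(-3))*(-6)**4)*8 = ((-3 + 9 + 6)*1296)*8 = (12*1296)*8 = 15552*8 = 124416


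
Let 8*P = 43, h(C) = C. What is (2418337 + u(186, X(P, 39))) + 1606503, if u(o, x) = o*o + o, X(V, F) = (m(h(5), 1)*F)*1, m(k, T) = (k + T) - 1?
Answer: 4059622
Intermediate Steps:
P = 43/8 (P = (1/8)*43 = 43/8 ≈ 5.3750)
m(k, T) = -1 + T + k (m(k, T) = (T + k) - 1 = -1 + T + k)
X(V, F) = 5*F (X(V, F) = ((-1 + 1 + 5)*F)*1 = (5*F)*1 = 5*F)
u(o, x) = o + o**2 (u(o, x) = o**2 + o = o + o**2)
(2418337 + u(186, X(P, 39))) + 1606503 = (2418337 + 186*(1 + 186)) + 1606503 = (2418337 + 186*187) + 1606503 = (2418337 + 34782) + 1606503 = 2453119 + 1606503 = 4059622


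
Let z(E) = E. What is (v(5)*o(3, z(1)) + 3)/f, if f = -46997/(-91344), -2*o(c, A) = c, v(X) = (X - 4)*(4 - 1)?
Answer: -137016/46997 ≈ -2.9154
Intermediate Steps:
v(X) = -12 + 3*X (v(X) = (-4 + X)*3 = -12 + 3*X)
o(c, A) = -c/2
f = 46997/91344 (f = -46997*(-1/91344) = 46997/91344 ≈ 0.51451)
(v(5)*o(3, z(1)) + 3)/f = ((-12 + 3*5)*(-1/2*3) + 3)/(46997/91344) = ((-12 + 15)*(-3/2) + 3)*(91344/46997) = (3*(-3/2) + 3)*(91344/46997) = (-9/2 + 3)*(91344/46997) = -3/2*91344/46997 = -137016/46997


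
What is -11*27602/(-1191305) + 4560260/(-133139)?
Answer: -5392236609842/158609156395 ≈ -33.997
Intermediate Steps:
-11*27602/(-1191305) + 4560260/(-133139) = -303622*(-1/1191305) + 4560260*(-1/133139) = 303622/1191305 - 4560260/133139 = -5392236609842/158609156395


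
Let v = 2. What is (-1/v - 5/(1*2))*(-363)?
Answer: 1089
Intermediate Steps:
(-1/v - 5/(1*2))*(-363) = (-1/2 - 5/(1*2))*(-363) = (-1*½ - 5/2)*(-363) = (-½ - 5*½)*(-363) = (-½ - 5/2)*(-363) = -3*(-363) = 1089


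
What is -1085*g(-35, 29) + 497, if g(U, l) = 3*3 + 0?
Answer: -9268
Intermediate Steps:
g(U, l) = 9 (g(U, l) = 9 + 0 = 9)
-1085*g(-35, 29) + 497 = -1085*9 + 497 = -9765 + 497 = -9268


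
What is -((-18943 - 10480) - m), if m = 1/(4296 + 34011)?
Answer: 1127106862/38307 ≈ 29423.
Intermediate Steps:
m = 1/38307 ≈ 2.6105e-5
-((-18943 - 10480) - m) = -((-18943 - 10480) - 1*1/38307) = -(-29423 - 1/38307) = -1*(-1127106862/38307) = 1127106862/38307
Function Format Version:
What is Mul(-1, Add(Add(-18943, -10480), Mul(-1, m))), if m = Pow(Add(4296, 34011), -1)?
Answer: Rational(1127106862, 38307) ≈ 29423.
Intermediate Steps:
m = Rational(1, 38307) (m = Pow(38307, -1) = Rational(1, 38307) ≈ 2.6105e-5)
Mul(-1, Add(Add(-18943, -10480), Mul(-1, m))) = Mul(-1, Add(Add(-18943, -10480), Mul(-1, Rational(1, 38307)))) = Mul(-1, Add(-29423, Rational(-1, 38307))) = Mul(-1, Rational(-1127106862, 38307)) = Rational(1127106862, 38307)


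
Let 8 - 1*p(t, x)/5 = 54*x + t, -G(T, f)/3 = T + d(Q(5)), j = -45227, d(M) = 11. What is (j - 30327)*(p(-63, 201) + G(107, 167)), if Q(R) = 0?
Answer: 4100240026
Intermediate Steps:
G(T, f) = -33 - 3*T (G(T, f) = -3*(T + 11) = -3*(11 + T) = -33 - 3*T)
p(t, x) = 40 - 270*x - 5*t (p(t, x) = 40 - 5*(54*x + t) = 40 - 5*(t + 54*x) = 40 + (-270*x - 5*t) = 40 - 270*x - 5*t)
(j - 30327)*(p(-63, 201) + G(107, 167)) = (-45227 - 30327)*((40 - 270*201 - 5*(-63)) + (-33 - 3*107)) = -75554*((40 - 54270 + 315) + (-33 - 321)) = -75554*(-53915 - 354) = -75554*(-54269) = 4100240026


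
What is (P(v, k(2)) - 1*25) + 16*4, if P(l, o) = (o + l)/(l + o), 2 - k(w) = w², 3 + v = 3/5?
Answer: 40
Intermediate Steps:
v = -12/5 (v = -3 + 3/5 = -3 + 3*(⅕) = -3 + ⅗ = -12/5 ≈ -2.4000)
k(w) = 2 - w²
P(l, o) = 1 (P(l, o) = (l + o)/(l + o) = 1)
(P(v, k(2)) - 1*25) + 16*4 = (1 - 1*25) + 16*4 = (1 - 25) + 64 = -24 + 64 = 40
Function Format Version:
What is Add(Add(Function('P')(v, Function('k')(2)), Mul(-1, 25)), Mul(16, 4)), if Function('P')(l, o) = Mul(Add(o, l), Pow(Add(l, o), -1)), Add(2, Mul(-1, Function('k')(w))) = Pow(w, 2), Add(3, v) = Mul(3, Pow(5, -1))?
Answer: 40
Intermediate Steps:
v = Rational(-12, 5) (v = Add(-3, Mul(3, Pow(5, -1))) = Add(-3, Mul(3, Rational(1, 5))) = Add(-3, Rational(3, 5)) = Rational(-12, 5) ≈ -2.4000)
Function('k')(w) = Add(2, Mul(-1, Pow(w, 2)))
Function('P')(l, o) = 1 (Function('P')(l, o) = Mul(Add(l, o), Pow(Add(l, o), -1)) = 1)
Add(Add(Function('P')(v, Function('k')(2)), Mul(-1, 25)), Mul(16, 4)) = Add(Add(1, Mul(-1, 25)), Mul(16, 4)) = Add(Add(1, -25), 64) = Add(-24, 64) = 40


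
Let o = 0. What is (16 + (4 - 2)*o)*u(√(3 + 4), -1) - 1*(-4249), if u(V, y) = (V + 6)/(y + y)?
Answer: 4201 - 8*√7 ≈ 4179.8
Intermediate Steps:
u(V, y) = (6 + V)/(2*y) (u(V, y) = (6 + V)/((2*y)) = (6 + V)*(1/(2*y)) = (6 + V)/(2*y))
(16 + (4 - 2)*o)*u(√(3 + 4), -1) - 1*(-4249) = (16 + (4 - 2)*0)*((½)*(6 + √(3 + 4))/(-1)) - 1*(-4249) = (16 + 2*0)*((½)*(-1)*(6 + √7)) + 4249 = (16 + 0)*(-3 - √7/2) + 4249 = 16*(-3 - √7/2) + 4249 = (-48 - 8*√7) + 4249 = 4201 - 8*√7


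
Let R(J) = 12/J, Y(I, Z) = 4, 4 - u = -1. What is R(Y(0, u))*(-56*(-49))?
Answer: 8232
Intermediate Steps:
u = 5 (u = 4 - 1*(-1) = 4 + 1 = 5)
R(Y(0, u))*(-56*(-49)) = (12/4)*(-56*(-49)) = (12*(¼))*2744 = 3*2744 = 8232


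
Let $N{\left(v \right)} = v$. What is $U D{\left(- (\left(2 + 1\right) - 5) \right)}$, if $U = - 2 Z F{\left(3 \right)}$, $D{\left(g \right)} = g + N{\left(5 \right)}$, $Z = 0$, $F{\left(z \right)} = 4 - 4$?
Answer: $0$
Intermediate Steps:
$F{\left(z \right)} = 0$
$D{\left(g \right)} = 5 + g$ ($D{\left(g \right)} = g + 5 = 5 + g$)
$U = 0$ ($U = \left(-2\right) 0 \cdot 0 = 0 \cdot 0 = 0$)
$U D{\left(- (\left(2 + 1\right) - 5) \right)} = 0 \left(5 - \left(\left(2 + 1\right) - 5\right)\right) = 0 \left(5 - \left(3 - 5\right)\right) = 0 \left(5 - -2\right) = 0 \left(5 + 2\right) = 0 \cdot 7 = 0$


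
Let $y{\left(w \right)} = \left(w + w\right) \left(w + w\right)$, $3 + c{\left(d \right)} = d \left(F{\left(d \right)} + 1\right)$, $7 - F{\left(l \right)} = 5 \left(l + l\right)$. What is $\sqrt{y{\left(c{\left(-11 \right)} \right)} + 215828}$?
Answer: $6 \sqrt{194062} \approx 2643.1$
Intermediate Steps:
$F{\left(l \right)} = 7 - 10 l$ ($F{\left(l \right)} = 7 - 5 \left(l + l\right) = 7 - 5 \cdot 2 l = 7 - 10 l$)
$c{\left(d \right)} = -3 + d \left(8 - 10 d\right)$ ($c{\left(d \right)} = -3 + d \left(\left(7 - 10 d\right) + 1\right) = -3 + d \left(8 - 10 d\right)$)
$y{\left(w \right)} = 4 w^{2}$ ($y{\left(w \right)} = 2 w 2 w = 4 w^{2}$)
$\sqrt{y{\left(c{\left(-11 \right)} \right)} + 215828} = \sqrt{4 \left(-3 - 11 - - 11 \left(-7 + 10 \left(-11\right)\right)\right)^{2} + 215828} = \sqrt{4 \left(-3 - 11 - - 11 \left(-7 - 110\right)\right)^{2} + 215828} = \sqrt{4 \left(-3 - 11 - \left(-11\right) \left(-117\right)\right)^{2} + 215828} = \sqrt{4 \left(-3 - 11 - 1287\right)^{2} + 215828} = \sqrt{4 \left(-1301\right)^{2} + 215828} = \sqrt{4 \cdot 1692601 + 215828} = \sqrt{6770404 + 215828} = \sqrt{6986232} = 6 \sqrt{194062}$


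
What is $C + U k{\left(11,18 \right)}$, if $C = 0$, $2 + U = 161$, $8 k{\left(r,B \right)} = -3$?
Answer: $- \frac{477}{8} \approx -59.625$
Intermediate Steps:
$k{\left(r,B \right)} = - \frac{3}{8}$ ($k{\left(r,B \right)} = \frac{1}{8} \left(-3\right) = - \frac{3}{8}$)
$U = 159$ ($U = -2 + 161 = 159$)
$C + U k{\left(11,18 \right)} = 0 + 159 \left(- \frac{3}{8}\right) = 0 - \frac{477}{8} = - \frac{477}{8}$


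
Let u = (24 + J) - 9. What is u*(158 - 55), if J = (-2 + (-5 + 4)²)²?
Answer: 1648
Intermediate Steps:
J = 1 (J = (-2 + (-1)²)² = (-2 + 1)² = (-1)² = 1)
u = 16 (u = (24 + 1) - 9 = 25 - 9 = 16)
u*(158 - 55) = 16*(158 - 55) = 16*103 = 1648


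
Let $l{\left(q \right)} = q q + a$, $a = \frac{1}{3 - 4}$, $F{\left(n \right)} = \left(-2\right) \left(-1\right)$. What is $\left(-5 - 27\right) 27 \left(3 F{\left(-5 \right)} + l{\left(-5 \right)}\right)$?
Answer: $-25920$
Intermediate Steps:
$F{\left(n \right)} = 2$
$a = -1$ ($a = \frac{1}{-1} = -1$)
$l{\left(q \right)} = -1 + q^{2}$ ($l{\left(q \right)} = q q - 1 = q^{2} - 1 = -1 + q^{2}$)
$\left(-5 - 27\right) 27 \left(3 F{\left(-5 \right)} + l{\left(-5 \right)}\right) = \left(-5 - 27\right) 27 \left(3 \cdot 2 - \left(1 - \left(-5\right)^{2}\right)\right) = \left(-32\right) 27 \left(6 + \left(-1 + 25\right)\right) = - 864 \left(6 + 24\right) = \left(-864\right) 30 = -25920$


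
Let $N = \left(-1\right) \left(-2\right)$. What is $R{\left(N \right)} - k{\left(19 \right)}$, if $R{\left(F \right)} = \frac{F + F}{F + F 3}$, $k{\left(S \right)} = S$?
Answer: $- \frac{37}{2} \approx -18.5$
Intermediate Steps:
$N = 2$
$R{\left(F \right)} = \frac{1}{2}$ ($R{\left(F \right)} = \frac{2 F}{F + 3 F} = \frac{2 F}{4 F} = 2 F \frac{1}{4 F} = \frac{1}{2}$)
$R{\left(N \right)} - k{\left(19 \right)} = \frac{1}{2} - 19 = - \frac{37}{2}$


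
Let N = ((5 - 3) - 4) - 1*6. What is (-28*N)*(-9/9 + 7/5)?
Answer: 448/5 ≈ 89.600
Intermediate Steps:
N = -8 (N = (2 - 4) - 6 = -2 - 6 = -8)
(-28*N)*(-9/9 + 7/5) = (-28*(-8))*(-9/9 + 7/5) = 224*(-9*⅑ + 7*(⅕)) = 224*(-1 + 7/5) = 224*(⅖) = 448/5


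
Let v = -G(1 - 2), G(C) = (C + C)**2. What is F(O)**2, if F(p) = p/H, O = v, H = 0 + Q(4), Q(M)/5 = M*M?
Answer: 1/400 ≈ 0.0025000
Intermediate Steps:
Q(M) = 5*M**2 (Q(M) = 5*(M*M) = 5*M**2)
G(C) = 4*C**2 (G(C) = (2*C)**2 = 4*C**2)
H = 80 (H = 0 + 5*4**2 = 0 + 5*16 = 0 + 80 = 80)
v = -4 (v = -4*(1 - 2)**2 = -4*(-1)**2 = -4 ≈ -4.0000)
O = -4
F(p) = p/80
F(O)**2 = ((1/80)*(-4))**2 = (-1/20)**2 = 1/400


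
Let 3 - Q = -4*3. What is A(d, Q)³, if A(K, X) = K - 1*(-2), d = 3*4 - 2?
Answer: 1728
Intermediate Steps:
Q = 15 (Q = 3 - (-4)*3 = 3 - 1*(-12) = 3 + 12 = 15)
d = 10 (d = 12 - 2 = 10)
A(K, X) = 2 + K (A(K, X) = K + 2 = 2 + K)
A(d, Q)³ = (2 + 10)³ = 12³ = 1728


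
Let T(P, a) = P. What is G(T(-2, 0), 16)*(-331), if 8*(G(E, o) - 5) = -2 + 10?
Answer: -1986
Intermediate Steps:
G(E, o) = 6 (G(E, o) = 5 + (-2 + 10)/8 = 5 + (⅛)*8 = 5 + 1 = 6)
G(T(-2, 0), 16)*(-331) = 6*(-331) = -1986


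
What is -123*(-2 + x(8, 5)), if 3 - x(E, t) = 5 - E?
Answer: -492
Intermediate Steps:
x(E, t) = -2 + E (x(E, t) = 3 - (5 - E) = 3 + (-5 + E) = -2 + E)
-123*(-2 + x(8, 5)) = -123*(-2 + (-2 + 8)) = -123*(-2 + 6) = -123*4 = -492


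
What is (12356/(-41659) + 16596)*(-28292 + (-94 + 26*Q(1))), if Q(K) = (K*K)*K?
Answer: -19606981170880/41659 ≈ -4.7065e+8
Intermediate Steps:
Q(K) = K**3 (Q(K) = K**2*K = K**3)
(12356/(-41659) + 16596)*(-28292 + (-94 + 26*Q(1))) = (12356/(-41659) + 16596)*(-28292 + (-94 + 26*1**3)) = (12356*(-1/41659) + 16596)*(-28292 + (-94 + 26*1)) = (-12356/41659 + 16596)*(-28292 + (-94 + 26)) = 691360408*(-28292 - 68)/41659 = (691360408/41659)*(-28360) = -19606981170880/41659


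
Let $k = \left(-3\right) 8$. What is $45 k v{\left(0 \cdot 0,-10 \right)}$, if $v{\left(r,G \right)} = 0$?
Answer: $0$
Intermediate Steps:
$k = -24$
$45 k v{\left(0 \cdot 0,-10 \right)} = 45 \left(-24\right) 0 = \left(-1080\right) 0 = 0$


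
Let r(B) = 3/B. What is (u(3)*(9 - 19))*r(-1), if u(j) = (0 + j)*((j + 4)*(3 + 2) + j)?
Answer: 3420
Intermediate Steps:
u(j) = j*(20 + 6*j) (u(j) = j*((4 + j)*5 + j) = j*((20 + 5*j) + j) = j*(20 + 6*j))
(u(3)*(9 - 19))*r(-1) = ((2*3*(10 + 3*3))*(9 - 19))*(3/(-1)) = ((2*3*(10 + 9))*(-10))*(3*(-1)) = ((2*3*19)*(-10))*(-3) = (114*(-10))*(-3) = -1140*(-3) = 3420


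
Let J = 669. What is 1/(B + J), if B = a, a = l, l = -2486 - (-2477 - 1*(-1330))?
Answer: -1/670 ≈ -0.0014925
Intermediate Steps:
l = -1339 (l = -2486 - (-2477 + 1330) = -2486 - 1*(-1147) = -2486 + 1147 = -1339)
a = -1339
B = -1339
1/(B + J) = 1/(-1339 + 669) = 1/(-670) = -1/670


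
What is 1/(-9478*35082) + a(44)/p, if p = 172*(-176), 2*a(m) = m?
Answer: -83127143/114382475424 ≈ -0.00072675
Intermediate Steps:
a(m) = m/2
p = -30272
1/(-9478*35082) + a(44)/p = 1/(-9478*35082) + ((1/2)*44)/(-30272) = -1/9478*1/35082 + 22*(-1/30272) = -1/332507196 - 1/1376 = -83127143/114382475424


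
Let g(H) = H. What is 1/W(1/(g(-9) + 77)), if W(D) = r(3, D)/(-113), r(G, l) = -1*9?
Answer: 113/9 ≈ 12.556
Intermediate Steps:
r(G, l) = -9
W(D) = 9/113 (W(D) = -9/(-113) = -9*(-1/113) = 9/113)
1/W(1/(g(-9) + 77)) = 1/(9/113) = 113/9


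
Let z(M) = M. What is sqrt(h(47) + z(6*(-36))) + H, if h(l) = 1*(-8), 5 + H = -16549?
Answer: -16554 + 4*I*sqrt(14) ≈ -16554.0 + 14.967*I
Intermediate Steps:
H = -16554 (H = -5 - 16549 = -16554)
h(l) = -8
sqrt(h(47) + z(6*(-36))) + H = sqrt(-8 + 6*(-36)) - 16554 = sqrt(-8 - 216) - 16554 = sqrt(-224) - 16554 = 4*I*sqrt(14) - 16554 = -16554 + 4*I*sqrt(14)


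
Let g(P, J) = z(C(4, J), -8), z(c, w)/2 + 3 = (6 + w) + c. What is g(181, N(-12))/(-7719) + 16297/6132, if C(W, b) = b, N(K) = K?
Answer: 14000559/5259212 ≈ 2.6621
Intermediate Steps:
z(c, w) = 6 + 2*c + 2*w (z(c, w) = -6 + 2*((6 + w) + c) = -6 + 2*(6 + c + w) = -6 + (12 + 2*c + 2*w) = 6 + 2*c + 2*w)
g(P, J) = -10 + 2*J (g(P, J) = 6 + 2*J + 2*(-8) = 6 + 2*J - 16 = -10 + 2*J)
g(181, N(-12))/(-7719) + 16297/6132 = (-10 + 2*(-12))/(-7719) + 16297/6132 = (-10 - 24)*(-1/7719) + 16297*(1/6132) = -34*(-1/7719) + 16297/6132 = 34/7719 + 16297/6132 = 14000559/5259212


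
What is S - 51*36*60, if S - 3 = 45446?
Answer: -64711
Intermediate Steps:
S = 45449 (S = 3 + 45446 = 45449)
S - 51*36*60 = 45449 - 51*36*60 = 45449 - 1836*60 = 45449 - 110160 = -64711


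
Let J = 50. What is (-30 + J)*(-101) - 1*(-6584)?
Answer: 4564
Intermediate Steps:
(-30 + J)*(-101) - 1*(-6584) = (-30 + 50)*(-101) - 1*(-6584) = 20*(-101) + 6584 = -2020 + 6584 = 4564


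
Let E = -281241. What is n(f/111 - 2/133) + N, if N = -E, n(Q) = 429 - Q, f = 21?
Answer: 1386097213/4921 ≈ 2.8167e+5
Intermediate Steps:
N = 281241 (N = -1*(-281241) = 281241)
n(f/111 - 2/133) + N = (429 - (21/111 - 2/133)) + 281241 = (429 - (21*(1/111) - 2*1/133)) + 281241 = (429 - (7/37 - 2/133)) + 281241 = (429 - 1*857/4921) + 281241 = (429 - 857/4921) + 281241 = 2110252/4921 + 281241 = 1386097213/4921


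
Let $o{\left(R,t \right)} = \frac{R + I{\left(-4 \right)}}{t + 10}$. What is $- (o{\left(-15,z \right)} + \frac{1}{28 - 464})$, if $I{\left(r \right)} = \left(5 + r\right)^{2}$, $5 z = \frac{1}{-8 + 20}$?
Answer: $\frac{366841}{262036} \approx 1.4$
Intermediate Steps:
$z = \frac{1}{60}$ ($z = \frac{1}{5 \left(-8 + 20\right)} = \frac{1}{5 \cdot 12} = \frac{1}{5} \cdot \frac{1}{12} = \frac{1}{60} \approx 0.016667$)
$o{\left(R,t \right)} = \frac{1 + R}{10 + t}$ ($o{\left(R,t \right)} = \frac{R + \left(5 - 4\right)^{2}}{t + 10} = \frac{R + 1^{2}}{10 + t} = \frac{R + 1}{10 + t} = \frac{1 + R}{10 + t}$)
$- (o{\left(-15,z \right)} + \frac{1}{28 - 464}) = - (\frac{1 - 15}{10 + \frac{1}{60}} + \frac{1}{28 - 464}) = - (\frac{1}{\frac{601}{60}} \left(-14\right) + \frac{1}{-436}) = - (\frac{60}{601} \left(-14\right) - \frac{1}{436}) = - (- \frac{840}{601} - \frac{1}{436}) = \left(-1\right) \left(- \frac{366841}{262036}\right) = \frac{366841}{262036}$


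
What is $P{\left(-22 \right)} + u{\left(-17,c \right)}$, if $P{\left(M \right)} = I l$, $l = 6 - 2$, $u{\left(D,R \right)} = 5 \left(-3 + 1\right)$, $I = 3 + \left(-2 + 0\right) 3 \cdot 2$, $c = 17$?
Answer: $-46$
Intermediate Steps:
$I = -9$ ($I = 3 + \left(-2\right) 3 \cdot 2 = 3 - 12 = -9$)
$u{\left(D,R \right)} = -10$ ($u{\left(D,R \right)} = 5 \left(-2\right) = -10$)
$l = 4$
$P{\left(M \right)} = -36$ ($P{\left(M \right)} = \left(-9\right) 4 = -36$)
$P{\left(-22 \right)} + u{\left(-17,c \right)} = -36 - 10 = -46$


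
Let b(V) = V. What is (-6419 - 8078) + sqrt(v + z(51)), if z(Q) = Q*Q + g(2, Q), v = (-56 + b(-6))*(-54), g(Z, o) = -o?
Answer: -14497 + sqrt(5898) ≈ -14420.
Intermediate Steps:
v = 3348 (v = (-56 - 6)*(-54) = -62*(-54) = 3348)
z(Q) = Q**2 - Q (z(Q) = Q*Q - Q = Q**2 - Q)
(-6419 - 8078) + sqrt(v + z(51)) = (-6419 - 8078) + sqrt(3348 + 51*(-1 + 51)) = -14497 + sqrt(3348 + 51*50) = -14497 + sqrt(3348 + 2550) = -14497 + sqrt(5898)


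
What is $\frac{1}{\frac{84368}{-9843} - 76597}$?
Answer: $- \frac{9843}{754028639} \approx -1.3054 \cdot 10^{-5}$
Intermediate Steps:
$\frac{1}{\frac{84368}{-9843} - 76597} = \frac{1}{84368 \left(- \frac{1}{9843}\right) - 76597} = \frac{1}{- \frac{84368}{9843} - 76597} = \frac{1}{- \frac{754028639}{9843}} = - \frac{9843}{754028639}$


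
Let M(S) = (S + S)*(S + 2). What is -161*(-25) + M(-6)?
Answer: 4073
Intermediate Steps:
M(S) = 2*S*(2 + S) (M(S) = (2*S)*(2 + S) = 2*S*(2 + S))
-161*(-25) + M(-6) = -161*(-25) + 2*(-6)*(2 - 6) = 4025 + 2*(-6)*(-4) = 4025 + 48 = 4073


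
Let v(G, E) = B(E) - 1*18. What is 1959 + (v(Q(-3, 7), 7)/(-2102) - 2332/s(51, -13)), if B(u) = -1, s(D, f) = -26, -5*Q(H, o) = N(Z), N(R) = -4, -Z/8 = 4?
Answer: 55982813/27326 ≈ 2048.7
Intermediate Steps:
Z = -32 (Z = -8*4 = -32)
Q(H, o) = ⅘ (Q(H, o) = -⅕*(-4) = ⅘)
v(G, E) = -19 (v(G, E) = -1 - 1*18 = -1 - 18 = -19)
1959 + (v(Q(-3, 7), 7)/(-2102) - 2332/s(51, -13)) = 1959 + (-19/(-2102) - 2332/(-26)) = 1959 + (-19*(-1/2102) - 2332*(-1/26)) = 1959 + (19/2102 + 1166/13) = 1959 + 2451179/27326 = 55982813/27326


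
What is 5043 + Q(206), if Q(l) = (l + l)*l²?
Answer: 17488675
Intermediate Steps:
Q(l) = 2*l³ (Q(l) = (2*l)*l² = 2*l³)
5043 + Q(206) = 5043 + 2*206³ = 5043 + 2*8741816 = 5043 + 17483632 = 17488675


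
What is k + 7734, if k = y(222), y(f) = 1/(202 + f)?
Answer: 3279217/424 ≈ 7734.0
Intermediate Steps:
k = 1/424 (k = 1/(202 + 222) = 1/424 ≈ 0.0023585)
k + 7734 = 1/424 + 7734 = 3279217/424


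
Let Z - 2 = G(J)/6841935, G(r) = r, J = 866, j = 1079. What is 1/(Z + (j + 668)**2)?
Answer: 6841935/20881660882151 ≈ 3.2765e-7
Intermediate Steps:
Z = 13684736/6841935 (Z = 2 + 866/6841935 = 13684736/6841935 ≈ 2.0001)
1/(Z + (j + 668)**2) = 1/(13684736/6841935 + (1079 + 668)**2) = 1/(13684736/6841935 + 1747**2) = 1/(13684736/6841935 + 3052009) = 1/(20881660882151/6841935) = 6841935/20881660882151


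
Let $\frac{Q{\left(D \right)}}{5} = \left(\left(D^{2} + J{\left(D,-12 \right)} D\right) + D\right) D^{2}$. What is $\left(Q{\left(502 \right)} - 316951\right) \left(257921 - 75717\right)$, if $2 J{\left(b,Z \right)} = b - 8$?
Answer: $86437069806379996$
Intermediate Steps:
$J{\left(b,Z \right)} = -4 + \frac{b}{2}$ ($J{\left(b,Z \right)} = \frac{b - 8}{2} = \frac{-8 + b}{2} = -4 + \frac{b}{2}$)
$Q{\left(D \right)} = 5 D^{2} \left(D + D^{2} + D \left(-4 + \frac{D}{2}\right)\right)$ ($Q{\left(D \right)} = 5 \left(\left(D^{2} + \left(-4 + \frac{D}{2}\right) D\right) + D\right) D^{2} = 5 \left(\left(D^{2} + D \left(-4 + \frac{D}{2}\right)\right) + D\right) D^{2} = 5 \left(D + D^{2} + D \left(-4 + \frac{D}{2}\right)\right) D^{2} = 5 D^{2} \left(D + D^{2} + D \left(-4 + \frac{D}{2}\right)\right)$)
$\left(Q{\left(502 \right)} - 316951\right) \left(257921 - 75717\right) = \left(\frac{15 \cdot 502^{3} \left(-2 + 502\right)}{2} - 316951\right) \left(257921 - 75717\right) = \left(\frac{15}{2} \cdot 126506008 \cdot 500 - 316951\right) 182204 = \left(474397530000 - 316951\right) 182204 = 474397213049 \cdot 182204 = 86437069806379996$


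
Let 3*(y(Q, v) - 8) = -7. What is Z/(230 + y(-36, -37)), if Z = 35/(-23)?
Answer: -15/2323 ≈ -0.0064572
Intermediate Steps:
y(Q, v) = 17/3 (y(Q, v) = 8 + (1/3)*(-7) = 8 - 7/3 = 17/3)
Z = -35/23 (Z = 35*(-1/23) = -35/23 ≈ -1.5217)
Z/(230 + y(-36, -37)) = -35/23/(230 + 17/3) = -35/23/(707/3) = (3/707)*(-35/23) = -15/2323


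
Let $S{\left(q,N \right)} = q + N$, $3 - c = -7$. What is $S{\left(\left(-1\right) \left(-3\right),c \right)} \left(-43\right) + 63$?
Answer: $-496$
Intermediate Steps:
$c = 10$ ($c = 3 - -7 = 3 + 7 = 10$)
$S{\left(q,N \right)} = N + q$
$S{\left(\left(-1\right) \left(-3\right),c \right)} \left(-43\right) + 63 = \left(10 - -3\right) \left(-43\right) + 63 = \left(10 + 3\right) \left(-43\right) + 63 = 13 \left(-43\right) + 63 = -559 + 63 = -496$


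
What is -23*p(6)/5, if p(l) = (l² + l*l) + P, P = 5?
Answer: -1771/5 ≈ -354.20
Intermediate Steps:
p(l) = 5 + 2*l² (p(l) = (l² + l*l) + 5 = (l² + l²) + 5 = 2*l² + 5 = 5 + 2*l²)
-23*p(6)/5 = -23*(5 + 2*6²)/5 = -23*(5 + 2*36)*(⅕) = -23*(5 + 72)*(⅕) = -23*77*(⅕) = -1771*⅕ = -1771/5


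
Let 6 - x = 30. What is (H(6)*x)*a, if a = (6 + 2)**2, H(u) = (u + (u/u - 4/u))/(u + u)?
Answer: -2432/3 ≈ -810.67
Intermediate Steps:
x = -24 (x = 6 - 1*30 = 6 - 30 = -24)
H(u) = (1 + u - 4/u)/(2*u) (H(u) = (u + (1 - 4/u))/((2*u)) = (1 + u - 4/u)*(1/(2*u)) = (1 + u - 4/u)/(2*u))
a = 64 (a = 8**2 = 64)
(H(6)*x)*a = (((1/2)*(-4 + 6 + 6**2)/6**2)*(-24))*64 = (((1/2)*(1/36)*(-4 + 6 + 36))*(-24))*64 = (((1/2)*(1/36)*38)*(-24))*64 = ((19/36)*(-24))*64 = -38/3*64 = -2432/3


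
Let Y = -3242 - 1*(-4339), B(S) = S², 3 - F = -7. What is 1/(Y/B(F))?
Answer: 100/1097 ≈ 0.091158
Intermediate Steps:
F = 10 (F = 3 - 1*(-7) = 3 + 7 = 10)
Y = 1097 (Y = -3242 + 4339 = 1097)
1/(Y/B(F)) = 1/(1097/(10²)) = 1/(1097/100) = 100/1097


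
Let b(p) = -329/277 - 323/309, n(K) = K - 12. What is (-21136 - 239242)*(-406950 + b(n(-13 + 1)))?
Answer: 9069554840538196/85593 ≈ 1.0596e+11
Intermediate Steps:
n(K) = -12 + K
b(p) = -191132/85593 (b(p) = -329*1/277 - 323*1/309 = -329/277 - 323/309 = -191132/85593)
(-21136 - 239242)*(-406950 + b(n(-13 + 1))) = (-21136 - 239242)*(-406950 - 191132/85593) = -260378*(-34832262482/85593) = 9069554840538196/85593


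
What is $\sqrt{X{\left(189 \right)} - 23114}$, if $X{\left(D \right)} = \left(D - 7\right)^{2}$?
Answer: $\sqrt{10010} \approx 100.05$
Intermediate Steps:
$X{\left(D \right)} = \left(-7 + D\right)^{2}$
$\sqrt{X{\left(189 \right)} - 23114} = \sqrt{\left(-7 + 189\right)^{2} - 23114} = \sqrt{182^{2} - 23114} = \sqrt{33124 - 23114} = \sqrt{10010}$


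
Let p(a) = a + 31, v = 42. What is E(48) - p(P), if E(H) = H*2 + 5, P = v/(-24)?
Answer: 287/4 ≈ 71.750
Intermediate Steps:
P = -7/4 (P = 42/(-24) = 42*(-1/24) = -7/4 ≈ -1.7500)
E(H) = 5 + 2*H (E(H) = 2*H + 5 = 5 + 2*H)
p(a) = 31 + a
E(48) - p(P) = (5 + 2*48) - (31 - 7/4) = (5 + 96) - 1*117/4 = 101 - 117/4 = 287/4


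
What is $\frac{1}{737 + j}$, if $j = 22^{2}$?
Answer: $\frac{1}{1221} \approx 0.000819$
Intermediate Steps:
$j = 484$
$\frac{1}{737 + j} = \frac{1}{737 + 484} = \frac{1}{1221}$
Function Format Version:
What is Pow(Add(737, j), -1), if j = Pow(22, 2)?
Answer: Rational(1, 1221) ≈ 0.00081900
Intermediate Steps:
j = 484
Pow(Add(737, j), -1) = Pow(Add(737, 484), -1) = Pow(1221, -1) = Rational(1, 1221)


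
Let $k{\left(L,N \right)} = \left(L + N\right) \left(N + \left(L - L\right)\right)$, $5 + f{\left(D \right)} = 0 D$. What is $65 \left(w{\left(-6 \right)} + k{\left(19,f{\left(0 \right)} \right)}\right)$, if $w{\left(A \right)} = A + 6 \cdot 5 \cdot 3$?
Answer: $910$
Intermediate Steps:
$f{\left(D \right)} = -5$ ($f{\left(D \right)} = -5 + 0 D = -5 + 0 = -5$)
$k{\left(L,N \right)} = N \left(L + N\right)$ ($k{\left(L,N \right)} = \left(L + N\right) \left(N + 0\right) = \left(L + N\right) N = N \left(L + N\right)$)
$w{\left(A \right)} = 90 + A$ ($w{\left(A \right)} = A + 30 \cdot 3 = A + 90 = 90 + A$)
$65 \left(w{\left(-6 \right)} + k{\left(19,f{\left(0 \right)} \right)}\right) = 65 \left(\left(90 - 6\right) - 5 \left(19 - 5\right)\right) = 65 \left(84 - 70\right) = 65 \cdot 14 = 910$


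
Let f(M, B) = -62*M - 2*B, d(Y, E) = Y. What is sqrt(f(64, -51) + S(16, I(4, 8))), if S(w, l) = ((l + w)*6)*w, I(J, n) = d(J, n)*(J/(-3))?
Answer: 7*I*sqrt(58) ≈ 53.31*I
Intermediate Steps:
I(J, n) = -J**2/3 (I(J, n) = J*(J/(-3)) = J*(J*(-1/3)) = J*(-J/3) = -J**2/3)
S(w, l) = w*(6*l + 6*w) (S(w, l) = (6*l + 6*w)*w = w*(6*l + 6*w))
sqrt(f(64, -51) + S(16, I(4, 8))) = sqrt((-62*64 - 2*(-51)) + 6*16*(-1/3*4**2 + 16)) = sqrt((-3968 + 102) + 6*16*(-1/3*16 + 16)) = sqrt(-3866 + 6*16*(-16/3 + 16)) = sqrt(-3866 + 6*16*(32/3)) = sqrt(-3866 + 1024) = sqrt(-2842) = 7*I*sqrt(58)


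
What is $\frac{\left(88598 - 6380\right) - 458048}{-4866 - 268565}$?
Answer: $\frac{375830}{273431} \approx 1.3745$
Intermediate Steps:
$\frac{\left(88598 - 6380\right) - 458048}{-4866 - 268565} = \frac{82218 - 458048}{-273431} = \left(-375830\right) \left(- \frac{1}{273431}\right) = \frac{375830}{273431}$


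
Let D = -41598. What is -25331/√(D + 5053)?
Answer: 25331*I*√36545/36545 ≈ 132.51*I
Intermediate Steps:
-25331/√(D + 5053) = -25331/√(-41598 + 5053) = -25331*(-I*√36545/36545) = -(-25331)*I*√36545/36545 = 25331*I*√36545/36545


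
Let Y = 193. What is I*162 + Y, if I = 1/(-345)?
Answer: 22141/115 ≈ 192.53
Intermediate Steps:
I = -1/345 ≈ -0.0028986
I*162 + Y = -1/345*162 + 193 = -54/115 + 193 = 22141/115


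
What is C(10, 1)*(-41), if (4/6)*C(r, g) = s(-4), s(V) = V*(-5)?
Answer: -1230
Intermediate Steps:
s(V) = -5*V
C(r, g) = 30 (C(r, g) = 3*(-5*(-4))/2 = (3/2)*20 = 30)
C(10, 1)*(-41) = 30*(-41) = -1230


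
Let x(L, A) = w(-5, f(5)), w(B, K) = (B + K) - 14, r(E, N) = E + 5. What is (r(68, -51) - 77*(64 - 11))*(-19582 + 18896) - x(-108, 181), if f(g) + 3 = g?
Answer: 2749505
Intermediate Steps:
r(E, N) = 5 + E
f(g) = -3 + g
w(B, K) = -14 + B + K
x(L, A) = -17 (x(L, A) = -14 - 5 + (-3 + 5) = -14 - 5 + 2 = -17)
(r(68, -51) - 77*(64 - 11))*(-19582 + 18896) - x(-108, 181) = ((5 + 68) - 77*(64 - 11))*(-19582 + 18896) - 1*(-17) = (73 - 77*53)*(-686) + 17 = (73 - 4081)*(-686) + 17 = -4008*(-686) + 17 = 2749488 + 17 = 2749505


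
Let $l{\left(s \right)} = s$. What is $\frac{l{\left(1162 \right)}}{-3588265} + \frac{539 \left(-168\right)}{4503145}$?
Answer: $- \frac{66031445354}{3231695518685} \approx -0.020432$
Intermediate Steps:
$\frac{l{\left(1162 \right)}}{-3588265} + \frac{539 \left(-168\right)}{4503145} = \frac{1162}{-3588265} + \frac{539 \left(-168\right)}{4503145} = 1162 \left(- \frac{1}{3588265}\right) - \frac{90552}{4503145} = - \frac{1162}{3588265} - \frac{90552}{4503145} = - \frac{66031445354}{3231695518685}$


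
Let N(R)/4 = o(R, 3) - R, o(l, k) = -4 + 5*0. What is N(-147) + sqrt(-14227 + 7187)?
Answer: 572 + 8*I*sqrt(110) ≈ 572.0 + 83.905*I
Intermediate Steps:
o(l, k) = -4 (o(l, k) = -4 + 0 = -4)
N(R) = -16 - 4*R (N(R) = 4*(-4 - R) = -16 - 4*R)
N(-147) + sqrt(-14227 + 7187) = (-16 - 4*(-147)) + sqrt(-14227 + 7187) = (-16 + 588) + sqrt(-7040) = 572 + 8*I*sqrt(110)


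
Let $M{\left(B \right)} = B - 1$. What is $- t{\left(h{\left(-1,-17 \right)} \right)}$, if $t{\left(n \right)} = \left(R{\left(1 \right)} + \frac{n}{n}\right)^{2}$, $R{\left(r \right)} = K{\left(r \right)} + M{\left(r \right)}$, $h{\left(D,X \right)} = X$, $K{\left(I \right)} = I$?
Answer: $-4$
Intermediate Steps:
$M{\left(B \right)} = -1 + B$ ($M{\left(B \right)} = B - 1 = -1 + B$)
$R{\left(r \right)} = -1 + 2 r$ ($R{\left(r \right)} = r + \left(-1 + r\right) = -1 + 2 r$)
$t{\left(n \right)} = 4$ ($t{\left(n \right)} = \left(\left(-1 + 2 \cdot 1\right) + \frac{n}{n}\right)^{2} = \left(\left(-1 + 2\right) + 1\right)^{2} = \left(1 + 1\right)^{2} = 2^{2} = 4$)
$- t{\left(h{\left(-1,-17 \right)} \right)} = \left(-1\right) 4 = -4$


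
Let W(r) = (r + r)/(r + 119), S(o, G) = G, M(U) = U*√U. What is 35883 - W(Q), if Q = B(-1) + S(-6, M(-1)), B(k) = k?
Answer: 499671009/13925 + 238*I/13925 ≈ 35883.0 + 0.017092*I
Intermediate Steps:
M(U) = U^(3/2)
Q = -1 - I (Q = -1 + (-1)^(3/2) = -1 - I ≈ -1.0 - 1.0*I)
W(r) = 2*r/(119 + r) (W(r) = (2*r)/(119 + r) = 2*r/(119 + r))
35883 - W(Q) = 35883 - 2*(-1 - I)/(119 + (-1 - I)) = 35883 - 2*(-1 - I)/(118 - I) = 35883 - 2*(-1 - I)*(118 + I)/13925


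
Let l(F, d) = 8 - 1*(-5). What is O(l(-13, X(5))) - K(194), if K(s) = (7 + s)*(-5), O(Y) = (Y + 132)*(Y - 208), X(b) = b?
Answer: -27270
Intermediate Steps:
l(F, d) = 13 (l(F, d) = 8 + 5 = 13)
O(Y) = (-208 + Y)*(132 + Y) (O(Y) = (132 + Y)*(-208 + Y) = (-208 + Y)*(132 + Y))
K(s) = -35 - 5*s
O(l(-13, X(5))) - K(194) = (-27456 + 13**2 - 76*13) - (-35 - 5*194) = (-27456 + 169 - 988) - (-35 - 970) = -28275 - 1*(-1005) = -28275 + 1005 = -27270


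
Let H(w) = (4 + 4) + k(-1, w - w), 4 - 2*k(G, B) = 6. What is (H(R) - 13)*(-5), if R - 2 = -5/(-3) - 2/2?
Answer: 30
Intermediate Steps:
R = 8/3 (R = 2 + (-5/(-3) - 2/2) = 2 + (-5*(-⅓) - 2*½) = 2 + (5/3 - 1) = 2 + ⅔ = 8/3 ≈ 2.6667)
k(G, B) = -1 (k(G, B) = 2 - ½*6 = 2 - 3 = -1)
H(w) = 7 (H(w) = (4 + 4) - 1 = 8 - 1 = 7)
(H(R) - 13)*(-5) = (7 - 13)*(-5) = -6*(-5) = 30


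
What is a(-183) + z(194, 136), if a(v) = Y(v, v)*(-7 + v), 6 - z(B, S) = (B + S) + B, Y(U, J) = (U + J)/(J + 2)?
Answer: -163298/181 ≈ -902.20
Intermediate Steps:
Y(U, J) = (J + U)/(2 + J)
z(B, S) = 6 - S - 2*B (z(B, S) = 6 - ((B + S) + B) = 6 - (S + 2*B) = 6 + (-S - 2*B) = 6 - S - 2*B)
a(v) = 2*v*(-7 + v)/(2 + v) (a(v) = ((v + v)/(2 + v))*(-7 + v) = ((2*v)/(2 + v))*(-7 + v) = (2*v/(2 + v))*(-7 + v) = 2*v*(-7 + v)/(2 + v))
a(-183) + z(194, 136) = 2*(-183)*(-7 - 183)/(2 - 183) + (6 - 1*136 - 2*194) = 2*(-183)*(-190)/(-181) + (6 - 136 - 388) = 2*(-183)*(-1/181)*(-190) - 518 = -69540/181 - 518 = -163298/181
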